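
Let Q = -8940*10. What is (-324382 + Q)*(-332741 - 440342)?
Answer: 319887829906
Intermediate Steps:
Q = -89400
(-324382 + Q)*(-332741 - 440342) = (-324382 - 89400)*(-332741 - 440342) = -413782*(-773083) = 319887829906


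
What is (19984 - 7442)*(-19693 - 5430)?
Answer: -315092666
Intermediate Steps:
(19984 - 7442)*(-19693 - 5430) = 12542*(-25123) = -315092666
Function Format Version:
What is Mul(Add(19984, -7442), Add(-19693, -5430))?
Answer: -315092666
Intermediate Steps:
Mul(Add(19984, -7442), Add(-19693, -5430)) = Mul(12542, -25123) = -315092666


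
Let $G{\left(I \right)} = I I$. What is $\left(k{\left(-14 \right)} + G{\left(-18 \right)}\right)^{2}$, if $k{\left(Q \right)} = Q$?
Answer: $96100$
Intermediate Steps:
$G{\left(I \right)} = I^{2}$
$\left(k{\left(-14 \right)} + G{\left(-18 \right)}\right)^{2} = \left(-14 + \left(-18\right)^{2}\right)^{2} = \left(-14 + 324\right)^{2} = 310^{2} = 96100$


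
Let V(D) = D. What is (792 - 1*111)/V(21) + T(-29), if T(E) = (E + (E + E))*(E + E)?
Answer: 35549/7 ≈ 5078.4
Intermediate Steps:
T(E) = 6*E**2 (T(E) = (E + 2*E)*(2*E) = (3*E)*(2*E) = 6*E**2)
(792 - 1*111)/V(21) + T(-29) = (792 - 1*111)/21 + 6*(-29)**2 = (792 - 111)/21 + 6*841 = (1/21)*681 + 5046 = 227/7 + 5046 = 35549/7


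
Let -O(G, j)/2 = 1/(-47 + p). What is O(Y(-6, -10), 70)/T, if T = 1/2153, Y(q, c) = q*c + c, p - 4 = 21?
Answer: 2153/11 ≈ 195.73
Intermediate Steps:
p = 25 (p = 4 + 21 = 25)
Y(q, c) = c + c*q (Y(q, c) = c*q + c = c + c*q)
T = 1/2153 ≈ 0.00046447
O(G, j) = 1/11 (O(G, j) = -2/(-47 + 25) = -2/(-22) = -2*(-1/22) = 1/11)
O(Y(-6, -10), 70)/T = 1/(11*(1/2153)) = (1/11)*2153 = 2153/11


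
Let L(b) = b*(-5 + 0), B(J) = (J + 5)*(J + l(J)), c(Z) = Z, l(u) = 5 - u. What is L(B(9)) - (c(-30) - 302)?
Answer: -18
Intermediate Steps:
B(J) = 25 + 5*J (B(J) = (J + 5)*(J + (5 - J)) = (5 + J)*5 = 25 + 5*J)
L(b) = -5*b (L(b) = b*(-5) = -5*b)
L(B(9)) - (c(-30) - 302) = -5*(25 + 5*9) - (-30 - 302) = -5*(25 + 45) - 1*(-332) = -5*70 + 332 = -350 + 332 = -18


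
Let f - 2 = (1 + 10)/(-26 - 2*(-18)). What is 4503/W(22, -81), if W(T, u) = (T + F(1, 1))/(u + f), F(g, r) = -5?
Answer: -3507837/170 ≈ -20634.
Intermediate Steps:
f = 31/10 (f = 2 + (1 + 10)/(-26 - 2*(-18)) = 2 + 11/(-26 + 36) = 2 + 11/10 = 31/10 ≈ 3.1000)
W(T, u) = (-5 + T)/(31/10 + u) (W(T, u) = (T - 5)/(u + 31/10) = (-5 + T)/(31/10 + u))
4503/W(22, -81) = 4503/((10*(-5 + 22)/(31 + 10*(-81)))) = 4503/((10*17/(31 - 810))) = 4503/((10*17/(-779))) = 4503/((10*(-1/779)*17)) = 4503/(-170/779) = 4503*(-779/170) = -3507837/170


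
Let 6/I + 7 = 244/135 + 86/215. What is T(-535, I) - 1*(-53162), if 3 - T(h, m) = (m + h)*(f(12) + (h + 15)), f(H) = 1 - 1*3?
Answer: -146712755/647 ≈ -2.2676e+5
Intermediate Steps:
I = -810/647 (I = 6/(-7 + (244/135 + 86/215)) = 6/(-7 + (244*(1/135) + 86*(1/215))) = 6/(-7 + (244/135 + ⅖)) = 6/(-7 + 298/135) = 6/(-647/135) = 6*(-135/647) = -810/647 ≈ -1.2519)
f(H) = -2 (f(H) = 1 - 3 = -2)
T(h, m) = 3 - (13 + h)*(h + m) (T(h, m) = 3 - (m + h)*(-2 + (h + 15)) = 3 - (h + m)*(-2 + (15 + h)) = 3 - (h + m)*(13 + h) = 3 - (13 + h)*(h + m))
T(-535, I) - 1*(-53162) = (3 - 1*(-535)² - 13*(-535) - 13*(-810/647) - 1*(-535)*(-810/647)) - 1*(-53162) = (3 - 1*286225 + 6955 + 10530/647 - 433350/647) + 53162 = (3 - 286225 + 6955 + 10530/647 - 433350/647) + 53162 = -181108569/647 + 53162 = -146712755/647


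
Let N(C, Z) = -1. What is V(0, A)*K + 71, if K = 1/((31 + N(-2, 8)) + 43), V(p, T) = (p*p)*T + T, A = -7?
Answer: 5176/73 ≈ 70.904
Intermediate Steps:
V(p, T) = T + T*p**2 (V(p, T) = p**2*T + T = T*p**2 + T = T + T*p**2)
K = 1/73 (K = 1/((31 - 1) + 43) = 1/(30 + 43) = 1/73 ≈ 0.013699)
V(0, A)*K + 71 = -7*(1 + 0**2)*(1/73) + 71 = -7*(1 + 0)*(1/73) + 71 = -7*1*(1/73) + 71 = -7*1/73 + 71 = -7/73 + 71 = 5176/73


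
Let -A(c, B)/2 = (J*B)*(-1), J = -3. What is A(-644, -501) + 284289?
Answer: 287295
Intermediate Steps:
A(c, B) = -6*B (A(c, B) = -2*(-3*B)*(-1) = -6*B)
A(-644, -501) + 284289 = -6*(-501) + 284289 = 3006 + 284289 = 287295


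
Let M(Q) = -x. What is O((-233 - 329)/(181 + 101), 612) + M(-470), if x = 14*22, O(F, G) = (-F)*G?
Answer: 42848/47 ≈ 911.66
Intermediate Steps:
O(F, G) = -F*G
x = 308
M(Q) = -308 (M(Q) = -1*308 = -308)
O((-233 - 329)/(181 + 101), 612) + M(-470) = -1*(-233 - 329)/(181 + 101)*612 - 308 = -1*(-562/282)*612 - 308 = -1*(-562*1/282)*612 - 308 = -1*(-281/141)*612 - 308 = 57324/47 - 308 = 42848/47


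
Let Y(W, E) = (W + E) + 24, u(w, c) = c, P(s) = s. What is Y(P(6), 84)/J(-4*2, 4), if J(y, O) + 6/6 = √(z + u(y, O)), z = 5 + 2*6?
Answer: 57/10 + 57*√21/10 ≈ 31.821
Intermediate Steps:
z = 17 (z = 5 + 12 = 17)
Y(W, E) = 24 + E + W (Y(W, E) = (E + W) + 24 = 24 + E + W)
J(y, O) = -1 + √(17 + O)
Y(P(6), 84)/J(-4*2, 4) = (24 + 84 + 6)/(-1 + √(17 + 4)) = 114/(-1 + √21)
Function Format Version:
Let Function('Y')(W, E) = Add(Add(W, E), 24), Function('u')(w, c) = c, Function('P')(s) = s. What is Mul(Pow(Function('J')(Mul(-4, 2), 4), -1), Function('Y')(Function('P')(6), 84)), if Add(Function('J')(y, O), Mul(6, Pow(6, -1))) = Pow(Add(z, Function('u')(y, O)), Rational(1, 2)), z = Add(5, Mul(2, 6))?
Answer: Add(Rational(57, 10), Mul(Rational(57, 10), Pow(21, Rational(1, 2)))) ≈ 31.821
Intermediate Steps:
z = 17 (z = Add(5, 12) = 17)
Function('Y')(W, E) = Add(24, E, W) (Function('Y')(W, E) = Add(Add(E, W), 24) = Add(24, E, W))
Function('J')(y, O) = Add(-1, Pow(Add(17, O), Rational(1, 2)))
Mul(Pow(Function('J')(Mul(-4, 2), 4), -1), Function('Y')(Function('P')(6), 84)) = Mul(Pow(Add(-1, Pow(Add(17, 4), Rational(1, 2))), -1), Add(24, 84, 6)) = Mul(Pow(Add(-1, Pow(21, Rational(1, 2))), -1), 114) = Mul(114, Pow(Add(-1, Pow(21, Rational(1, 2))), -1))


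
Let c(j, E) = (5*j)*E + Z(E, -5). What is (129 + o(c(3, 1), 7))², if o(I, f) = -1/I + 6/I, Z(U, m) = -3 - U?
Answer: 2027776/121 ≈ 16758.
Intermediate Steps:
c(j, E) = -3 - E + 5*E*j (c(j, E) = (5*j)*E + (-3 - E) = 5*E*j + (-3 - E) = -3 - E + 5*E*j)
o(I, f) = 5/I
(129 + o(c(3, 1), 7))² = (129 + 5/(-3 - 1*1 + 5*1*3))² = (129 + 5/(-3 - 1 + 15))² = (129 + 5/11)² = (1424/11)² = 2027776/121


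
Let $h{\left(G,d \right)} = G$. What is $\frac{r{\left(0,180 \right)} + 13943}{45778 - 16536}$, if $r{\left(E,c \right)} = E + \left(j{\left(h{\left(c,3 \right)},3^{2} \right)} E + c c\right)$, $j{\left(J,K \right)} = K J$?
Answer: $\frac{46343}{29242} \approx 1.5848$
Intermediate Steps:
$j{\left(J,K \right)} = J K$
$r{\left(E,c \right)} = E + c^{2} + 9 E c$ ($r{\left(E,c \right)} = E + \left(c 3^{2} E + c c\right) = E + \left(c 9 E + c^{2}\right) = E + \left(9 c E + c^{2}\right) = E + \left(9 E c + c^{2}\right) = E + \left(c^{2} + 9 E c\right) = E + c^{2} + 9 E c$)
$\frac{r{\left(0,180 \right)} + 13943}{45778 - 16536} = \frac{\left(0 + 180^{2} + 9 \cdot 0 \cdot 180\right) + 13943}{45778 - 16536} = \frac{\left(0 + 32400 + 0\right) + 13943}{29242} = \left(32400 + 13943\right) \frac{1}{29242} = 46343 \cdot \frac{1}{29242} = \frac{46343}{29242}$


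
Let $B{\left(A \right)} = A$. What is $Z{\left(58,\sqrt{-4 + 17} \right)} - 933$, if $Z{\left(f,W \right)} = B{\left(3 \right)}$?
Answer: $-930$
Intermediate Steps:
$Z{\left(f,W \right)} = 3$
$Z{\left(58,\sqrt{-4 + 17} \right)} - 933 = 3 - 933 = -930$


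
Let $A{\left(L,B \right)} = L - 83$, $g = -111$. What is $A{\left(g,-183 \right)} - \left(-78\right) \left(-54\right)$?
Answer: $-4406$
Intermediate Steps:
$A{\left(L,B \right)} = -83 + L$ ($A{\left(L,B \right)} = L - 83 = -83 + L$)
$A{\left(g,-183 \right)} - \left(-78\right) \left(-54\right) = \left(-83 - 111\right) - \left(-78\right) \left(-54\right) = -194 - 4212 = -4406$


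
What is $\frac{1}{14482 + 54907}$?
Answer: $\frac{1}{69389} \approx 1.4412 \cdot 10^{-5}$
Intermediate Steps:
$\frac{1}{14482 + 54907} = \frac{1}{69389}$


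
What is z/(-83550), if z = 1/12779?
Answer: -1/1067685450 ≈ -9.3661e-10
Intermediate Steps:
z = 1/12779 ≈ 7.8253e-5
z/(-83550) = (1/12779)/(-83550) = (1/12779)*(-1/83550) = -1/1067685450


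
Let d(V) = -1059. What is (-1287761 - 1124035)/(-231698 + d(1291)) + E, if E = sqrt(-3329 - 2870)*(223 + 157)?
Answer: 2411796/232757 + 380*I*sqrt(6199) ≈ 10.362 + 29919.0*I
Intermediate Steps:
E = 380*I*sqrt(6199) (E = sqrt(-6199)*380 = (I*sqrt(6199))*380 = 380*I*sqrt(6199) ≈ 29919.0*I)
(-1287761 - 1124035)/(-231698 + d(1291)) + E = (-1287761 - 1124035)/(-231698 - 1059) + 380*I*sqrt(6199) = -2411796/(-232757) + 380*I*sqrt(6199) = -2411796*(-1/232757) + 380*I*sqrt(6199) = 2411796/232757 + 380*I*sqrt(6199)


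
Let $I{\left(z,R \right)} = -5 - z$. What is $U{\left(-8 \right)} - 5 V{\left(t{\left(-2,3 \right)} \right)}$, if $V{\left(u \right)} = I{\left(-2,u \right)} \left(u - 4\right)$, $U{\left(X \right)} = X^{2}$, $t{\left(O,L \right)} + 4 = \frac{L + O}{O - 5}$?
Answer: $- \frac{407}{7} \approx -58.143$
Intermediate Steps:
$t{\left(O,L \right)} = -4 + \frac{L + O}{-5 + O}$ ($t{\left(O,L \right)} = -4 + \frac{L + O}{O - 5} = -4 + \frac{L + O}{-5 + O}$)
$V{\left(u \right)} = 12 - 3 u$ ($V{\left(u \right)} = \left(-5 - -2\right) \left(u - 4\right) = \left(-5 + 2\right) \left(-4 + u\right) = - 3 \left(-4 + u\right) = 12 - 3 u$)
$U{\left(-8 \right)} - 5 V{\left(t{\left(-2,3 \right)} \right)} = \left(-8\right)^{2} - 5 \left(12 - 3 \frac{20 + 3 - -6}{-5 - 2}\right) = 64 - 5 \left(12 - 3 \frac{20 + 3 + 6}{-7}\right) = 64 - 5 \left(12 - 3 \left(\left(- \frac{1}{7}\right) 29\right)\right) = 64 - 5 \left(12 - - \frac{87}{7}\right) = 64 - 5 \left(12 + \frac{87}{7}\right) = 64 - \frac{855}{7} = - \frac{407}{7}$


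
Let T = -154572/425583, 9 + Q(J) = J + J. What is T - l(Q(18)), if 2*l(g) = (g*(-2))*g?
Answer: 103365145/141861 ≈ 728.64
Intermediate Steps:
Q(J) = -9 + 2*J (Q(J) = -9 + (J + J) = -9 + 2*J)
l(g) = -g² (l(g) = ((g*(-2))*g)/2 = ((-2*g)*g)/2 = (-2*g²)/2 = -g²)
T = -51524/141861 (T = -154572*1/425583 = -51524/141861 ≈ -0.36320)
T - l(Q(18)) = -51524/141861 - (-1)*(-9 + 2*18)² = -51524/141861 - (-1)*(-9 + 36)² = -51524/141861 - (-1)*27² = -51524/141861 - (-1)*729 = -51524/141861 - 1*(-729) = -51524/141861 + 729 = 103365145/141861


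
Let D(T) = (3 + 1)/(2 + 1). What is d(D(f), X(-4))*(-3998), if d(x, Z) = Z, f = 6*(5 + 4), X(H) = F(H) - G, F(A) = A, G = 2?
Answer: 23988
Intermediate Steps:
X(H) = -2 + H (X(H) = H - 1*2 = H - 2 = -2 + H)
f = 54 (f = 6*9 = 54)
D(T) = 4/3
d(D(f), X(-4))*(-3998) = (-2 - 4)*(-3998) = -6*(-3998) = 23988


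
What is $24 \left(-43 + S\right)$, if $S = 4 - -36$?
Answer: $-72$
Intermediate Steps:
$S = 40$ ($S = 4 + 36 = 40$)
$24 \left(-43 + S\right) = 24 \left(-43 + 40\right) = 24 \left(-3\right) = -72$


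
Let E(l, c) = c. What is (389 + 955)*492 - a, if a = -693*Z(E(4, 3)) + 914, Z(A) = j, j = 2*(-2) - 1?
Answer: 656869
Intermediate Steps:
j = -5 (j = -4 - 1 = -5)
Z(A) = -5
a = 4379 (a = -693*(-5) + 914 = 3465 + 914 = 4379)
(389 + 955)*492 - a = (389 + 955)*492 - 1*4379 = 1344*492 - 4379 = 661248 - 4379 = 656869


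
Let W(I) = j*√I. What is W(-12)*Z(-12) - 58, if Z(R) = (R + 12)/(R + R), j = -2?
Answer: -58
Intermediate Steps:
W(I) = -2*√I
Z(R) = (12 + R)/(2*R) (Z(R) = (12 + R)/((2*R)) = (12 + R)*(1/(2*R)) = (12 + R)/(2*R))
W(-12)*Z(-12) - 58 = (-4*I*√3)*((½)*(12 - 12)/(-12)) - 58 = (-4*I*√3)*((½)*(-1/12)*0) - 58 = -4*I*√3*0 - 58 = 0 - 58 = -58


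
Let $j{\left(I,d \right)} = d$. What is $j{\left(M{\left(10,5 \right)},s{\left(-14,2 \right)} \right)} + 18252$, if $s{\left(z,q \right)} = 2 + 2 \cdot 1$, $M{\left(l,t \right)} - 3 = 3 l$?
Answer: $18256$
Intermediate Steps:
$M{\left(l,t \right)} = 3 + 3 l$
$s{\left(z,q \right)} = 4$ ($s{\left(z,q \right)} = 2 + 2 = 4$)
$j{\left(M{\left(10,5 \right)},s{\left(-14,2 \right)} \right)} + 18252 = 4 + 18252 = 18256$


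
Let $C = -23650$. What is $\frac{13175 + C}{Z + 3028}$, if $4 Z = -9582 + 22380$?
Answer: $- \frac{4190}{2491} \approx -1.6821$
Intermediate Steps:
$Z = \frac{6399}{2}$ ($Z = \frac{-9582 + 22380}{4} = \frac{1}{4} \cdot 12798 = \frac{6399}{2} \approx 3199.5$)
$\frac{13175 + C}{Z + 3028} = \frac{13175 - 23650}{\frac{6399}{2} + 3028} = - \frac{10475}{\frac{12455}{2}} = \left(-10475\right) \frac{2}{12455} = - \frac{4190}{2491}$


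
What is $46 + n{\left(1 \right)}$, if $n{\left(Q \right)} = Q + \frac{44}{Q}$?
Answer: $91$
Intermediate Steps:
$46 + n{\left(1 \right)} = 46 + \left(1 + \frac{44}{1}\right) = 46 + \left(1 + 44 \cdot 1\right) = 46 + \left(1 + 44\right) = 46 + 45 = 91$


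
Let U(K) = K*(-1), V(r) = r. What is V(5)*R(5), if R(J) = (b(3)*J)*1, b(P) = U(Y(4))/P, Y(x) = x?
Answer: -100/3 ≈ -33.333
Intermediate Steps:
U(K) = -K
b(P) = -4/P (b(P) = (-1*4)/P = -4/P)
R(J) = -4*J/3 (R(J) = ((-4/3)*J)*1 = ((-4*⅓)*J)*1 = -4*J/3*1 = -4*J/3)
V(5)*R(5) = 5*(-4/3*5) = 5*(-20/3) = -100/3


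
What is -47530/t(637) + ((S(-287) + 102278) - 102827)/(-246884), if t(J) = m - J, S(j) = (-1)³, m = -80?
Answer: 533399585/8046174 ≈ 66.292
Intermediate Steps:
S(j) = -1
t(J) = -80 - J
-47530/t(637) + ((S(-287) + 102278) - 102827)/(-246884) = -47530/(-80 - 1*637) + ((-1 + 102278) - 102827)/(-246884) = -47530/(-80 - 637) + (102277 - 102827)*(-1/246884) = -47530/(-717) - 550*(-1/246884) = -47530*(-1/717) + 25/11222 = 47530/717 + 25/11222 = 533399585/8046174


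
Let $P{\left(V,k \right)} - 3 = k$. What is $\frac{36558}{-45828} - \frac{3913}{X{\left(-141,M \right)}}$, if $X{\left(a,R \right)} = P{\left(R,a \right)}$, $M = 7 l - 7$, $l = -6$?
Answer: $\frac{2420555}{87837} \approx 27.557$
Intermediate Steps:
$P{\left(V,k \right)} = 3 + k$
$M = -49$ ($M = 7 \left(-6\right) - 7 = -42 - 7 = -49$)
$X{\left(a,R \right)} = 3 + a$
$\frac{36558}{-45828} - \frac{3913}{X{\left(-141,M \right)}} = \frac{36558}{-45828} - \frac{3913}{3 - 141} = 36558 \left(- \frac{1}{45828}\right) - \frac{3913}{-138} = - \frac{2031}{2546} - - \frac{3913}{138} = - \frac{2031}{2546} + \frac{3913}{138} = \frac{2420555}{87837}$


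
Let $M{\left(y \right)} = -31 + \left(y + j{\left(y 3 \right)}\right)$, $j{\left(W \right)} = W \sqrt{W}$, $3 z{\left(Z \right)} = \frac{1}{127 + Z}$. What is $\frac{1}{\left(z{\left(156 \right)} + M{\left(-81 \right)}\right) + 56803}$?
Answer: $\frac{40862930340}{2326903138550107} + \frac{1576391787 i \sqrt{3}}{2326903138550107} \approx 1.7561 \cdot 10^{-5} + 1.1734 \cdot 10^{-6} i$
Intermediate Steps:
$z{\left(Z \right)} = \frac{1}{3 \left(127 + Z\right)}$
$j{\left(W \right)} = W^{\frac{3}{2}}$
$M{\left(y \right)} = -31 + y + 3 \sqrt{3} y^{\frac{3}{2}}$ ($M{\left(y \right)} = -31 + \left(y + \left(y 3\right)^{\frac{3}{2}}\right) = -31 + \left(y + \left(3 y\right)^{\frac{3}{2}}\right) = -31 + \left(y + 3 \sqrt{3} y^{\frac{3}{2}}\right) = -31 + y + 3 \sqrt{3} y^{\frac{3}{2}}$)
$\frac{1}{\left(z{\left(156 \right)} + M{\left(-81 \right)}\right) + 56803} = \frac{1}{\left(\frac{1}{3 \left(127 + 156\right)} - \left(112 - 3 \sqrt{3} \left(-81\right)^{\frac{3}{2}}\right)\right) + 56803} = \frac{1}{\left(\frac{1}{3 \cdot 283} - \left(112 - 3 \sqrt{3} \left(- 729 i\right)\right)\right) + 56803} = \frac{1}{\left(\frac{1}{3} \cdot \frac{1}{283} - \left(112 + 2187 i \sqrt{3}\right)\right) + 56803} = \frac{1}{\left(\frac{1}{849} - \left(112 + 2187 i \sqrt{3}\right)\right) + 56803} = \frac{1}{\left(- \frac{95087}{849} - 2187 i \sqrt{3}\right) + 56803} = \frac{1}{\frac{48130660}{849} - 2187 i \sqrt{3}}$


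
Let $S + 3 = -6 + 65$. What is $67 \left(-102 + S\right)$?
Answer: $-3082$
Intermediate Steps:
$S = 56$ ($S = -3 + \left(-6 + 65\right) = -3 + 59 = 56$)
$67 \left(-102 + S\right) = 67 \left(-102 + 56\right) = 67 \left(-46\right) = -3082$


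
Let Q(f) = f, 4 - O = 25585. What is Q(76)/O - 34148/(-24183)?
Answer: 290567360/206208441 ≈ 1.4091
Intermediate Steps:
O = -25581 (O = 4 - 1*25585 = 4 - 25585 = -25581)
Q(76)/O - 34148/(-24183) = 76/(-25581) - 34148/(-24183) = 76*(-1/25581) - 34148*(-1/24183) = -76/25581 + 34148/24183 = 290567360/206208441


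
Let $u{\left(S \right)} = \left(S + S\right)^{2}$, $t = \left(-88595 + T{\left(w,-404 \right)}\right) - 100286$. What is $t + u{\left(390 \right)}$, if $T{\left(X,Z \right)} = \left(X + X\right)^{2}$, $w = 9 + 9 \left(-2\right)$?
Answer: $419843$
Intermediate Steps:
$w = -9$ ($w = 9 - 18 = -9$)
$T{\left(X,Z \right)} = 4 X^{2}$ ($T{\left(X,Z \right)} = \left(2 X\right)^{2} = 4 X^{2}$)
$t = -188557$ ($t = \left(-88595 + 4 \left(-9\right)^{2}\right) - 100286 = \left(-88595 + 4 \cdot 81\right) - 100286 = \left(-88595 + 324\right) - 100286 = -88271 - 100286 = -188557$)
$u{\left(S \right)} = 4 S^{2}$ ($u{\left(S \right)} = \left(2 S\right)^{2} = 4 S^{2}$)
$t + u{\left(390 \right)} = -188557 + 4 \cdot 390^{2} = -188557 + 4 \cdot 152100 = -188557 + 608400 = 419843$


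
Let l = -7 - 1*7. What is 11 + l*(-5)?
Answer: 81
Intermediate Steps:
l = -14 (l = -7 - 7 = -14)
11 + l*(-5) = 11 - 14*(-5) = 11 + 70 = 81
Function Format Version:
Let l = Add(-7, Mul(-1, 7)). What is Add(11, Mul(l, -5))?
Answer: 81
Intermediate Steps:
l = -14 (l = Add(-7, -7) = -14)
Add(11, Mul(l, -5)) = Add(11, Mul(-14, -5)) = Add(11, 70) = 81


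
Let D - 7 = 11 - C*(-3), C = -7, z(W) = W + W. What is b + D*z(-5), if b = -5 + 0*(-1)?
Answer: 25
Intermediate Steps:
z(W) = 2*W
b = -5 (b = -5 + 0 = -5)
D = -3 (D = 7 + (11 - (-7)*(-3)) = 7 + (11 - 1*21) = 7 + (11 - 21) = 7 - 10 = -3)
b + D*z(-5) = -5 - 6*(-5) = -5 - 3*(-10) = -5 + 30 = 25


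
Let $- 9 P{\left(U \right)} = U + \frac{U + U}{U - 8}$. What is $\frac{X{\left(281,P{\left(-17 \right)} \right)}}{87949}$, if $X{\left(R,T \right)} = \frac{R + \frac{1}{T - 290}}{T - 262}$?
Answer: $- \frac{4100659650}{334037177940769} \approx -1.2276 \cdot 10^{-5}$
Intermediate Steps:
$P{\left(U \right)} = - \frac{U}{9} - \frac{2 U}{9 \left(-8 + U\right)}$ ($P{\left(U \right)} = - \frac{U + \frac{U + U}{U - 8}}{9} = - \frac{U + \frac{2 U}{-8 + U}}{9} = - \frac{U}{9} - \frac{2 U}{9 \left(-8 + U\right)}$)
$X{\left(R,T \right)} = \frac{R + \frac{1}{-290 + T}}{-262 + T}$
$\frac{X{\left(281,P{\left(-17 \right)} \right)}}{87949} = \frac{\frac{1}{75980 + \left(\frac{1}{9} \left(-17\right) \frac{1}{-8 - 17} \left(6 - -17\right)\right)^{2} - 552 \cdot \frac{1}{9} \left(-17\right) \frac{1}{-8 - 17} \left(6 - -17\right)} \left(1 - 81490 + 281 \cdot \frac{1}{9} \left(-17\right) \frac{1}{-8 - 17} \left(6 - -17\right)\right)}{87949} = \frac{1 - 81490 + 281 \cdot \frac{1}{9} \left(-17\right) \frac{1}{-25} \left(6 + 17\right)}{75980 + \left(\frac{1}{9} \left(-17\right) \frac{1}{-25} \left(6 + 17\right)\right)^{2} - 552 \cdot \frac{1}{9} \left(-17\right) \frac{1}{-25} \left(6 + 17\right)} \frac{1}{87949} = \frac{1 - 81490 + 281 \cdot \frac{1}{9} \left(-17\right) \left(- \frac{1}{25}\right) 23}{75980 + \left(\frac{1}{9} \left(-17\right) \left(- \frac{1}{25}\right) 23\right)^{2} - 552 \cdot \frac{1}{9} \left(-17\right) \left(- \frac{1}{25}\right) 23} \cdot \frac{1}{87949} = \frac{1 - 81490 + 281 \cdot \frac{391}{225}}{75980 + \left(\frac{391}{225}\right)^{2} - \frac{71944}{75}} \cdot \frac{1}{87949} = \frac{1 - 81490 + \frac{109871}{225}}{75980 + \frac{152881}{50625} - \frac{71944}{75}} \cdot \frac{1}{87949} = \frac{1}{\frac{3798078181}{50625}} \left(- \frac{18225154}{225}\right) \frac{1}{87949} = \frac{50625}{3798078181} \left(- \frac{18225154}{225}\right) \frac{1}{87949} = \left(- \frac{4100659650}{3798078181}\right) \frac{1}{87949} = - \frac{4100659650}{334037177940769}$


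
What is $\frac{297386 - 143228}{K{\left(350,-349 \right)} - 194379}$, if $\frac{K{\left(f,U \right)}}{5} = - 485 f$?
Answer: $- \frac{154158}{1043129} \approx -0.14778$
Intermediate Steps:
$K{\left(f,U \right)} = - 2425 f$ ($K{\left(f,U \right)} = 5 \left(- 485 f\right) = - 2425 f$)
$\frac{297386 - 143228}{K{\left(350,-349 \right)} - 194379} = \frac{297386 - 143228}{\left(-2425\right) 350 - 194379} = \frac{154158}{-848750 - 194379} = \frac{154158}{-1043129} = 154158 \left(- \frac{1}{1043129}\right) = - \frac{154158}{1043129}$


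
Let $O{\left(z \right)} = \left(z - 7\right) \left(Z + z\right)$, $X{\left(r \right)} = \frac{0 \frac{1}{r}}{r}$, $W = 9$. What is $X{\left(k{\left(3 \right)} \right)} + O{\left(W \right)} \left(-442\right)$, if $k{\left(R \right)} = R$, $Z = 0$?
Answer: $-7956$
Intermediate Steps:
$X{\left(r \right)} = 0$ ($X{\left(r \right)} = \frac{0}{r} = 0$)
$O{\left(z \right)} = z \left(-7 + z\right)$ ($O{\left(z \right)} = \left(z - 7\right) \left(0 + z\right) = \left(-7 + z\right) z = z \left(-7 + z\right)$)
$X{\left(k{\left(3 \right)} \right)} + O{\left(W \right)} \left(-442\right) = 0 + 9 \left(-7 + 9\right) \left(-442\right) = 0 + 9 \cdot 2 \left(-442\right) = 0 + 18 \left(-442\right) = 0 - 7956 = -7956$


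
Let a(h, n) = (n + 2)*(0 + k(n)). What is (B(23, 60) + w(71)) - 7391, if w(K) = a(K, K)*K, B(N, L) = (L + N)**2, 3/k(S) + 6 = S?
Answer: -17081/65 ≈ -262.78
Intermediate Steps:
k(S) = 3/(-6 + S)
a(h, n) = 3*(2 + n)/(-6 + n) (a(h, n) = (n + 2)*(0 + 3/(-6 + n)) = (2 + n)*(3/(-6 + n)) = 3*(2 + n)/(-6 + n))
w(K) = 3*K*(2 + K)/(-6 + K) (w(K) = (3*(2 + K)/(-6 + K))*K = 3*K*(2 + K)/(-6 + K))
(B(23, 60) + w(71)) - 7391 = ((60 + 23)**2 + 3*71*(2 + 71)/(-6 + 71)) - 7391 = (83**2 + 3*71*73/65) - 7391 = (6889 + 3*71*(1/65)*73) - 7391 = (6889 + 15549/65) - 7391 = 463334/65 - 7391 = -17081/65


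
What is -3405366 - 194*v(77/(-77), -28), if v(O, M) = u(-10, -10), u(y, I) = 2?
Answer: -3405754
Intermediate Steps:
v(O, M) = 2
-3405366 - 194*v(77/(-77), -28) = -3405366 - 194*2 = -3405366 - 1*388 = -3405366 - 388 = -3405754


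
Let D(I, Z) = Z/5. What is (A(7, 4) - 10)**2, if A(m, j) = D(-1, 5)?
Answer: 81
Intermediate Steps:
D(I, Z) = Z/5 (D(I, Z) = Z*(1/5) = Z/5)
A(m, j) = 1 (A(m, j) = (1/5)*5 = 1)
(A(7, 4) - 10)**2 = (1 - 10)**2 = (-9)**2 = 81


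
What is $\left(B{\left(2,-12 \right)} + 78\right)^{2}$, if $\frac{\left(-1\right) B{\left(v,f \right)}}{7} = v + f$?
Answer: $21904$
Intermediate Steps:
$B{\left(v,f \right)} = - 7 f - 7 v$ ($B{\left(v,f \right)} = - 7 \left(v + f\right) = - 7 \left(f + v\right) = - 7 f - 7 v$)
$\left(B{\left(2,-12 \right)} + 78\right)^{2} = \left(\left(\left(-7\right) \left(-12\right) - 14\right) + 78\right)^{2} = \left(\left(84 - 14\right) + 78\right)^{2} = \left(70 + 78\right)^{2} = 148^{2} = 21904$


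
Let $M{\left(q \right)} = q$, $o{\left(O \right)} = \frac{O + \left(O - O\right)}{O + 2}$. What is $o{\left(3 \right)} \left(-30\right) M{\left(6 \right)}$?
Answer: $-108$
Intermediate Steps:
$o{\left(O \right)} = \frac{O}{2 + O}$ ($o{\left(O \right)} = \frac{O + 0}{2 + O} = \frac{O}{2 + O}$)
$o{\left(3 \right)} \left(-30\right) M{\left(6 \right)} = \frac{3}{2 + 3} \left(-30\right) 6 = \frac{3}{5} \left(-30\right) 6 = \left(-18\right) 6 = -108$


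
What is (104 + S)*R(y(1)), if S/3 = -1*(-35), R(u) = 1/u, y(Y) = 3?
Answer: 209/3 ≈ 69.667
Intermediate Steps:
S = 105 (S = 3*(-1*(-35)) = 3*35 = 105)
(104 + S)*R(y(1)) = (104 + 105)/3 = 209*(⅓) = 209/3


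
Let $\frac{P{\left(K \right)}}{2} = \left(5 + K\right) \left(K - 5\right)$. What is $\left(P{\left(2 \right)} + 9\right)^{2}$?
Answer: $1089$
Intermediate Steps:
$P{\left(K \right)} = 2 \left(-5 + K\right) \left(5 + K\right)$ ($P{\left(K \right)} = 2 \left(5 + K\right) \left(K - 5\right) = 2 \left(5 + K\right) \left(-5 + K\right) = 2 \left(-5 + K\right) \left(5 + K\right)$)
$\left(P{\left(2 \right)} + 9\right)^{2} = \left(\left(-50 + 2 \cdot 2^{2}\right) + 9\right)^{2} = \left(\left(-50 + 2 \cdot 4\right) + 9\right)^{2} = \left(\left(-50 + 8\right) + 9\right)^{2} = \left(-42 + 9\right)^{2} = \left(-33\right)^{2} = 1089$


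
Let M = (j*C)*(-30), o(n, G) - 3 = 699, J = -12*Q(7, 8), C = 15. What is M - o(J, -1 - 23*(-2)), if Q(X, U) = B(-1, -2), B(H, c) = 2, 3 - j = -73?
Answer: -34902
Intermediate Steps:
j = 76 (j = 3 - 1*(-73) = 3 + 73 = 76)
Q(X, U) = 2
J = -24 (J = -12*2 = -24)
o(n, G) = 702 (o(n, G) = 3 + 699 = 702)
M = -34200 (M = (76*15)*(-30) = 1140*(-30) = -34200)
M - o(J, -1 - 23*(-2)) = -34200 - 1*702 = -34200 - 702 = -34902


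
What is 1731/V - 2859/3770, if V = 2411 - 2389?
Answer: 1615743/20735 ≈ 77.923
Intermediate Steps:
V = 22
1731/V - 2859/3770 = 1731/22 - 2859/3770 = 1615743/20735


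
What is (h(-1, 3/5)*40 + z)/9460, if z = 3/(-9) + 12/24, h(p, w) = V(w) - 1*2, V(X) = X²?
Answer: -1963/283800 ≈ -0.0069168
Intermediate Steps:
h(p, w) = -2 + w² (h(p, w) = w² - 1*2 = w² - 2 = -2 + w²)
z = ⅙ (z = 3*(-⅑) + 12*(1/24) = -⅓ + ½ = ⅙ ≈ 0.16667)
(h(-1, 3/5)*40 + z)/9460 = ((-2 + (3/5)²)*40 + ⅙)/9460 = ((-2 + (3*(⅕))²)*40 + ⅙)*(1/9460) = ((-2 + (⅗)²)*40 + ⅙)*(1/9460) = ((-2 + 9/25)*40 + ⅙)*(1/9460) = (-41/25*40 + ⅙)*(1/9460) = (-328/5 + ⅙)*(1/9460) = -1963/30*1/9460 = -1963/283800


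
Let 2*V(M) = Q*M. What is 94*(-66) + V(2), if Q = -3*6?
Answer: -6222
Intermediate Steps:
Q = -18
V(M) = -9*M (V(M) = (-18*M)/2 = -9*M)
94*(-66) + V(2) = 94*(-66) - 9*2 = -6204 - 18 = -6222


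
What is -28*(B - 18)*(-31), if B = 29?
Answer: 9548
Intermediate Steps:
-28*(B - 18)*(-31) = -28*(29 - 18)*(-31) = -308*(-31) = -28*(-341) = 9548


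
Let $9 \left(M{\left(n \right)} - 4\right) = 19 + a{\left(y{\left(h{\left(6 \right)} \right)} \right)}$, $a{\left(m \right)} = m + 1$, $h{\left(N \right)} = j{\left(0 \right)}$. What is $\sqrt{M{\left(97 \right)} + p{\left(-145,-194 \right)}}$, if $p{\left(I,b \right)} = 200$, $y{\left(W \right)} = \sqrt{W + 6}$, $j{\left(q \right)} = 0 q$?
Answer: $\frac{\sqrt{1856 + \sqrt{6}}}{3} \approx 14.37$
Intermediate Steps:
$j{\left(q \right)} = 0$
$h{\left(N \right)} = 0$
$y{\left(W \right)} = \sqrt{6 + W}$
$a{\left(m \right)} = 1 + m$
$M{\left(n \right)} = \frac{56}{9} + \frac{\sqrt{6}}{9}$ ($M{\left(n \right)} = 4 + \frac{19 + \left(1 + \sqrt{6 + 0}\right)}{9} = 4 + \frac{19 + \left(1 + \sqrt{6}\right)}{9} = 4 + \frac{20 + \sqrt{6}}{9} = 4 + \left(\frac{20}{9} + \frac{\sqrt{6}}{9}\right) = \frac{56}{9} + \frac{\sqrt{6}}{9}$)
$\sqrt{M{\left(97 \right)} + p{\left(-145,-194 \right)}} = \sqrt{\left(\frac{56}{9} + \frac{\sqrt{6}}{9}\right) + 200} = \sqrt{\frac{1856}{9} + \frac{\sqrt{6}}{9}}$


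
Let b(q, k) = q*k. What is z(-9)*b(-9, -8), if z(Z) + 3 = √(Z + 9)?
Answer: -216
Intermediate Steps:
z(Z) = -3 + √(9 + Z) (z(Z) = -3 + √(Z + 9) = -3 + √(9 + Z))
b(q, k) = k*q
z(-9)*b(-9, -8) = (-3 + √(9 - 9))*(-8*(-9)) = (-3 + √0)*72 = (-3 + 0)*72 = -3*72 = -216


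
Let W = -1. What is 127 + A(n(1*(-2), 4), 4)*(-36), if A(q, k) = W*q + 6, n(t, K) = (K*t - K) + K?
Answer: -377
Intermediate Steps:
n(t, K) = K*t (n(t, K) = (-K + K*t) + K = K*t)
A(q, k) = 6 - q (A(q, k) = -q + 6 = 6 - q)
127 + A(n(1*(-2), 4), 4)*(-36) = 127 + (6 - 4*1*(-2))*(-36) = 127 + (6 - 4*(-2))*(-36) = 127 + (6 - 1*(-8))*(-36) = 127 + (6 + 8)*(-36) = 127 + 14*(-36) = 127 - 504 = -377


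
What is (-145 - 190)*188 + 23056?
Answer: -39924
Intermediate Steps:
(-145 - 190)*188 + 23056 = -335*188 + 23056 = -62980 + 23056 = -39924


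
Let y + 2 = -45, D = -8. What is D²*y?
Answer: -3008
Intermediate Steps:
y = -47 (y = -2 - 45 = -47)
D²*y = (-8)²*(-47) = 64*(-47) = -3008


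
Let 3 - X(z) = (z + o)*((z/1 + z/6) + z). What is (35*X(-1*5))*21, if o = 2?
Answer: -43365/2 ≈ -21683.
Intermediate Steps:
X(z) = 3 - 13*z*(2 + z)/6 (X(z) = 3 - (z + 2)*((z/1 + z/6) + z) = 3 - (2 + z)*((z*1 + z*(⅙)) + z) = 3 - (2 + z)*((z + z/6) + z) = 3 - (2 + z)*(7*z/6 + z) = 3 - (2 + z)*13*z/6 = 3 - 13*z*(2 + z)/6)
(35*X(-1*5))*21 = (35*(3 - (-13)*5/3 - 13*(-1*5)²/6))*21 = (35*(3 - 13/3*(-5) - 13/6*(-5)²))*21 = (35*(3 + 65/3 - 13/6*25))*21 = (35*(3 + 65/3 - 325/6))*21 = (35*(-59/2))*21 = -2065/2*21 = -43365/2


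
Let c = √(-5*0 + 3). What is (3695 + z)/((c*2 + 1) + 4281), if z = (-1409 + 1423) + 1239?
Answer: 2648417/2291939 - 1237*√3/2291939 ≈ 1.1546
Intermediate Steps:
c = √3 (c = √(0 + 3) = √3 ≈ 1.7320)
z = 1253 (z = 14 + 1239 = 1253)
(3695 + z)/((c*2 + 1) + 4281) = (3695 + 1253)/((√3*2 + 1) + 4281) = 4948/((2*√3 + 1) + 4281) = 4948/((1 + 2*√3) + 4281) = 4948/(4282 + 2*√3)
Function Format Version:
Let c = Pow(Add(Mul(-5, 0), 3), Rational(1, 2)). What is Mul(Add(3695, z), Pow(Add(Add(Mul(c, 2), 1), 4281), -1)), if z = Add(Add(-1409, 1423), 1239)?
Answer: Add(Rational(2648417, 2291939), Mul(Rational(-1237, 2291939), Pow(3, Rational(1, 2)))) ≈ 1.1546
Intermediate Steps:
c = Pow(3, Rational(1, 2)) (c = Pow(Add(0, 3), Rational(1, 2)) = Pow(3, Rational(1, 2)) ≈ 1.7320)
z = 1253 (z = Add(14, 1239) = 1253)
Mul(Add(3695, z), Pow(Add(Add(Mul(c, 2), 1), 4281), -1)) = Mul(Add(3695, 1253), Pow(Add(Add(Mul(Pow(3, Rational(1, 2)), 2), 1), 4281), -1)) = Mul(4948, Pow(Add(Add(Mul(2, Pow(3, Rational(1, 2))), 1), 4281), -1)) = Mul(4948, Pow(Add(Add(1, Mul(2, Pow(3, Rational(1, 2)))), 4281), -1)) = Mul(4948, Pow(Add(4282, Mul(2, Pow(3, Rational(1, 2)))), -1))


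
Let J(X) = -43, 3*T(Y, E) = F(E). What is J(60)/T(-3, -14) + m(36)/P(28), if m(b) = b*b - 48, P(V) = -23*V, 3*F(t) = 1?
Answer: -62619/161 ≈ -388.94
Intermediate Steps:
F(t) = 1/3 (F(t) = (1/3)*1 = 1/3)
T(Y, E) = 1/9 (T(Y, E) = (1/3)*(1/3) = 1/9)
m(b) = -48 + b**2 (m(b) = b**2 - 48 = -48 + b**2)
J(60)/T(-3, -14) + m(36)/P(28) = -43/1/9 + (-48 + 36**2)/((-23*28)) = -43*9 + (-48 + 1296)/(-644) = -387 + 1248*(-1/644) = -387 - 312/161 = -62619/161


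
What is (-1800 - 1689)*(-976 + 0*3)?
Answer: 3405264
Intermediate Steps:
(-1800 - 1689)*(-976 + 0*3) = -3489*(-976 + 0) = -3489*(-976) = 3405264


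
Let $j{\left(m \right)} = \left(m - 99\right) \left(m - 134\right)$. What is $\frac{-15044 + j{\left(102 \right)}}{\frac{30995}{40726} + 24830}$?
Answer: $- \frac{123318328}{202251515} \approx -0.60973$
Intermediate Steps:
$j{\left(m \right)} = \left(-134 + m\right) \left(-99 + m\right)$ ($j{\left(m \right)} = \left(-99 + m\right) \left(-134 + m\right) = \left(-134 + m\right) \left(-99 + m\right)$)
$\frac{-15044 + j{\left(102 \right)}}{\frac{30995}{40726} + 24830} = \frac{-15044 + \left(13266 + 102^{2} - 23766\right)}{\frac{30995}{40726} + 24830} = \frac{-15044 + \left(13266 + 10404 - 23766\right)}{30995 \cdot \frac{1}{40726} + 24830} = \frac{-15044 - 96}{\frac{30995}{40726} + 24830} = - \frac{15140}{\frac{1011257575}{40726}} = \left(-15140\right) \frac{40726}{1011257575} = - \frac{123318328}{202251515}$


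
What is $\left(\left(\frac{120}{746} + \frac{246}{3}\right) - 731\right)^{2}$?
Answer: $\frac{58572228289}{139129} \approx 4.2099 \cdot 10^{5}$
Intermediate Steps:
$\left(\left(\frac{120}{746} + \frac{246}{3}\right) - 731\right)^{2} = \left(\left(120 \cdot \frac{1}{746} + 246 \cdot \frac{1}{3}\right) - 731\right)^{2} = \left(\left(\frac{60}{373} + 82\right) - 731\right)^{2} = \left(\frac{30646}{373} - 731\right)^{2} = \left(- \frac{242017}{373}\right)^{2} = \frac{58572228289}{139129}$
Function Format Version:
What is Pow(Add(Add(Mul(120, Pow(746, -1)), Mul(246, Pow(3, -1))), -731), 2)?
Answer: Rational(58572228289, 139129) ≈ 4.2099e+5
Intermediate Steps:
Pow(Add(Add(Mul(120, Pow(746, -1)), Mul(246, Pow(3, -1))), -731), 2) = Pow(Add(Add(Mul(120, Rational(1, 746)), Mul(246, Rational(1, 3))), -731), 2) = Pow(Add(Add(Rational(60, 373), 82), -731), 2) = Pow(Add(Rational(30646, 373), -731), 2) = Pow(Rational(-242017, 373), 2) = Rational(58572228289, 139129)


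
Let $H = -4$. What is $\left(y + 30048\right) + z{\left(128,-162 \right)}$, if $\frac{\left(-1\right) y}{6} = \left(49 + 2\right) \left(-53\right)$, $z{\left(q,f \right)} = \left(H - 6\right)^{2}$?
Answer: $46366$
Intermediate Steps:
$z{\left(q,f \right)} = 100$ ($z{\left(q,f \right)} = \left(-4 - 6\right)^{2} = \left(-10\right)^{2} = 100$)
$y = 16218$ ($y = - 6 \left(49 + 2\right) \left(-53\right) = - 6 \cdot 51 \left(-53\right) = \left(-6\right) \left(-2703\right) = 16218$)
$\left(y + 30048\right) + z{\left(128,-162 \right)} = \left(16218 + 30048\right) + 100 = 46266 + 100 = 46366$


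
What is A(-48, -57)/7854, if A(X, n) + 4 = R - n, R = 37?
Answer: 15/1309 ≈ 0.011459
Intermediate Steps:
A(X, n) = 33 - n (A(X, n) = -4 + (37 - n) = 33 - n)
A(-48, -57)/7854 = (33 - 1*(-57))/7854 = (33 + 57)*(1/7854) = 90*(1/7854) = 15/1309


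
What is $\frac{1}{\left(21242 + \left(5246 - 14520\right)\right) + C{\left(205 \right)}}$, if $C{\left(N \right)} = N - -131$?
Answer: $\frac{1}{12304} \approx 8.1274 \cdot 10^{-5}$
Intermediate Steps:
$C{\left(N \right)} = 131 + N$ ($C{\left(N \right)} = N + 131 = 131 + N$)
$\frac{1}{\left(21242 + \left(5246 - 14520\right)\right) + C{\left(205 \right)}} = \frac{1}{\left(21242 + \left(5246 - 14520\right)\right) + \left(131 + 205\right)} = \frac{1}{\left(21242 - 9274\right) + 336} = \frac{1}{11968 + 336} = \frac{1}{12304}$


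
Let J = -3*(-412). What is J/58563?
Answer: 412/19521 ≈ 0.021105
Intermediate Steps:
J = 1236
J/58563 = 1236/58563 = 1236*(1/58563) = 412/19521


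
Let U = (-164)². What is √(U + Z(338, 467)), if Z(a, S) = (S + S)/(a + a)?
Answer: √18182630/26 ≈ 164.00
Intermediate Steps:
U = 26896
Z(a, S) = S/a (Z(a, S) = (2*S)/((2*a)) = (2*S)*(1/(2*a)) = S/a)
√(U + Z(338, 467)) = √(26896 + 467/338) = √(9091315/338) = √18182630/26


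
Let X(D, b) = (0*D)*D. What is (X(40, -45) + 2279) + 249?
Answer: 2528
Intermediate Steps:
X(D, b) = 0 (X(D, b) = 0*D = 0)
(X(40, -45) + 2279) + 249 = (0 + 2279) + 249 = 2279 + 249 = 2528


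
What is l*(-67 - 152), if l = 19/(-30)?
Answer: 1387/10 ≈ 138.70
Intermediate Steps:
l = -19/30 (l = 19*(-1/30) = -19/30 ≈ -0.63333)
l*(-67 - 152) = -19*(-67 - 152)/30 = -19/30*(-219) = 1387/10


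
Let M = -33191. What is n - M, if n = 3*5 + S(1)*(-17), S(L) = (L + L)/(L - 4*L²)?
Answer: 99652/3 ≈ 33217.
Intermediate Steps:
S(L) = 2*L/(L - 4*L²) (S(L) = (2*L)/(L - 4*L²) = 2*L/(L - 4*L²))
n = 79/3 (n = 3*5 - 2/(-1 + 4*1)*(-17) = 15 - 2/(-1 + 4)*(-17) = 15 - 2/3*(-17) = 15 - 2*⅓*(-17) = 15 - ⅔*(-17) = 15 + 34/3 = 79/3 ≈ 26.333)
n - M = 79/3 - 1*(-33191) = 79/3 + 33191 = 99652/3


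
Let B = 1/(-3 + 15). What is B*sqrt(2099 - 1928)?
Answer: sqrt(19)/4 ≈ 1.0897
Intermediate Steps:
B = 1/12 ≈ 0.083333
B*sqrt(2099 - 1928) = sqrt(2099 - 1928)/12 = sqrt(171)/12 = (3*sqrt(19))/12 = sqrt(19)/4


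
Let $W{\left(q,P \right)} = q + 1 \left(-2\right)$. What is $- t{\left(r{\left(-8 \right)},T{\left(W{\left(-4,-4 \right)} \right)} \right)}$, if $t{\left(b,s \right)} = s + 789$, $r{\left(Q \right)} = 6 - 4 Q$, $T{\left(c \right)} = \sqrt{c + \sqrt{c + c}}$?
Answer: $-789 - \sqrt{-6 + 2 i \sqrt{3}} \approx -789.68 - 2.5425 i$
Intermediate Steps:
$W{\left(q,P \right)} = -2 + q$ ($W{\left(q,P \right)} = q - 2 = -2 + q$)
$T{\left(c \right)} = \sqrt{c + \sqrt{2} \sqrt{c}}$ ($T{\left(c \right)} = \sqrt{c + \sqrt{2 c}} = \sqrt{c + \sqrt{2} \sqrt{c}}$)
$t{\left(b,s \right)} = 789 + s$
$- t{\left(r{\left(-8 \right)},T{\left(W{\left(-4,-4 \right)} \right)} \right)} = - (789 + \sqrt{\left(-2 - 4\right) + \sqrt{2} \sqrt{-2 - 4}}) = - (789 + \sqrt{-6 + \sqrt{2} \sqrt{-6}}) = - (789 + \sqrt{-6 + \sqrt{2} i \sqrt{6}}) = - (789 + \sqrt{-6 + 2 i \sqrt{3}}) = -789 - \sqrt{-6 + 2 i \sqrt{3}}$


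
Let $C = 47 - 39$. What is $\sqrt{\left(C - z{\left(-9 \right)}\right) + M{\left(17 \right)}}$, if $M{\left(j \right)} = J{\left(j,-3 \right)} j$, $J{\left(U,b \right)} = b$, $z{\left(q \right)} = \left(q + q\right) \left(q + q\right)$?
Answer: $i \sqrt{367} \approx 19.157 i$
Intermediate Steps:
$z{\left(q \right)} = 4 q^{2}$ ($z{\left(q \right)} = 2 q 2 q = 4 q^{2}$)
$C = 8$
$M{\left(j \right)} = - 3 j$
$\sqrt{\left(C - z{\left(-9 \right)}\right) + M{\left(17 \right)}} = \sqrt{\left(8 - 4 \left(-9\right)^{2}\right) - 51} = \sqrt{\left(8 - 4 \cdot 81\right) - 51} = \sqrt{\left(8 - 324\right) - 51} = \sqrt{-316 - 51} = \sqrt{-367} = i \sqrt{367}$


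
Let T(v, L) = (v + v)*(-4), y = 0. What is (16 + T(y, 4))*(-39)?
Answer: -624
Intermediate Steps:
T(v, L) = -8*v (T(v, L) = (2*v)*(-4) = -8*v)
(16 + T(y, 4))*(-39) = (16 - 8*0)*(-39) = (16 + 0)*(-39) = 16*(-39) = -624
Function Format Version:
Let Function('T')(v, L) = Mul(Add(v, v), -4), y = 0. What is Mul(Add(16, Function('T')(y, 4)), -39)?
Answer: -624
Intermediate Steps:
Function('T')(v, L) = Mul(-8, v) (Function('T')(v, L) = Mul(Mul(2, v), -4) = Mul(-8, v))
Mul(Add(16, Function('T')(y, 4)), -39) = Mul(Add(16, Mul(-8, 0)), -39) = Mul(Add(16, 0), -39) = Mul(16, -39) = -624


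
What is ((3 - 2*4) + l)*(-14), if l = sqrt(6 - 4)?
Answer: 70 - 14*sqrt(2) ≈ 50.201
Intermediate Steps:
l = sqrt(2) ≈ 1.4142
((3 - 2*4) + l)*(-14) = ((3 - 2*4) + sqrt(2))*(-14) = ((3 - 8) + sqrt(2))*(-14) = (-5 + sqrt(2))*(-14) = 70 - 14*sqrt(2)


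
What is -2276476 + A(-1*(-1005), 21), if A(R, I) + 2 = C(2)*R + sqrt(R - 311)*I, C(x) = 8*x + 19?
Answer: -2241303 + 21*sqrt(694) ≈ -2.2407e+6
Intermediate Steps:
C(x) = 19 + 8*x
A(R, I) = -2 + 35*R + I*sqrt(-311 + R) (A(R, I) = -2 + ((19 + 8*2)*R + sqrt(R - 311)*I) = -2 + ((19 + 16)*R + sqrt(-311 + R)*I) = -2 + (35*R + I*sqrt(-311 + R)) = -2 + 35*R + I*sqrt(-311 + R))
-2276476 + A(-1*(-1005), 21) = -2276476 + (-2 + 35*(-1*(-1005)) + 21*sqrt(-311 - 1*(-1005))) = -2276476 + (-2 + 35*1005 + 21*sqrt(-311 + 1005)) = -2276476 + (-2 + 35175 + 21*sqrt(694)) = -2276476 + (35173 + 21*sqrt(694)) = -2241303 + 21*sqrt(694)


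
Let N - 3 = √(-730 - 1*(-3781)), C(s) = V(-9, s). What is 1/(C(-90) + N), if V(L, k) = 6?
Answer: -1/330 + √339/990 ≈ 0.015568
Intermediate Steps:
C(s) = 6
N = 3 + 3*√339 (N = 3 + √(-730 - 1*(-3781)) = 3 + √(-730 + 3781) = 3 + √3051 = 3 + 3*√339 ≈ 58.236)
1/(C(-90) + N) = 1/(6 + (3 + 3*√339)) = 1/(9 + 3*√339)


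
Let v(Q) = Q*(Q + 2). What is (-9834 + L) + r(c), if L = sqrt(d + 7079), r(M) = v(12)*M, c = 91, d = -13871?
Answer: 5454 + 2*I*sqrt(1698) ≈ 5454.0 + 82.414*I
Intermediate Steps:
v(Q) = Q*(2 + Q)
r(M) = 168*M (r(M) = (12*(2 + 12))*M = (12*14)*M = 168*M)
L = 2*I*sqrt(1698) (L = sqrt(-13871 + 7079) = sqrt(-6792) = 2*I*sqrt(1698) ≈ 82.414*I)
(-9834 + L) + r(c) = (-9834 + 2*I*sqrt(1698)) + 168*91 = (-9834 + 2*I*sqrt(1698)) + 15288 = 5454 + 2*I*sqrt(1698)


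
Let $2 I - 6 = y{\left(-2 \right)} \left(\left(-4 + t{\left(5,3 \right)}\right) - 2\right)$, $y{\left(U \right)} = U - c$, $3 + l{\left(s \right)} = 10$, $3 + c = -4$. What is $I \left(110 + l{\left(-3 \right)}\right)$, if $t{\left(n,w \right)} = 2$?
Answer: $-819$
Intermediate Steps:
$c = -7$ ($c = -3 - 4 = -7$)
$l{\left(s \right)} = 7$ ($l{\left(s \right)} = -3 + 10 = 7$)
$y{\left(U \right)} = 7 + U$ ($y{\left(U \right)} = U - -7 = U + 7 = 7 + U$)
$I = -7$ ($I = 3 + \frac{\left(7 - 2\right) \left(\left(-4 + 2\right) - 2\right)}{2} = 3 + \frac{5 \left(-2 - 2\right)}{2} = 3 + \frac{5 \left(-4\right)}{2} = 3 + \frac{1}{2} \left(-20\right) = 3 - 10 = -7$)
$I \left(110 + l{\left(-3 \right)}\right) = - 7 \left(110 + 7\right) = \left(-7\right) 117 = -819$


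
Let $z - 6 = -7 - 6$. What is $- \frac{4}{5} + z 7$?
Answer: $- \frac{249}{5} \approx -49.8$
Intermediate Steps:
$z = -7$ ($z = 6 - 13 = -7$)
$- \frac{4}{5} + z 7 = - \frac{4}{5} - 49 = - \frac{249}{5}$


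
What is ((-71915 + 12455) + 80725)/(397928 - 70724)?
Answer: 21265/327204 ≈ 0.064990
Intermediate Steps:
((-71915 + 12455) + 80725)/(397928 - 70724) = (-59460 + 80725)/327204 = 21265*(1/327204) = 21265/327204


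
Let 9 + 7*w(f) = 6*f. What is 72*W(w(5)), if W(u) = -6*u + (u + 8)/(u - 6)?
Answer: -1560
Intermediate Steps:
w(f) = -9/7 + 6*f/7 (w(f) = -9/7 + (6*f)/7 = -9/7 + 6*f/7)
W(u) = -6*u + (8 + u)/(-6 + u)
72*W(w(5)) = 72*((8 - 6*(-9/7 + (6/7)*5)**2 + 37*(-9/7 + (6/7)*5))/(-6 + (-9/7 + (6/7)*5))) = 72*((8 - 6*(-9/7 + 30/7)**2 + 37*(-9/7 + 30/7))/(-6 + (-9/7 + 30/7))) = 72*((8 - 6*3**2 + 37*3)/(-6 + 3)) = 72*((8 - 6*9 + 111)/(-3)) = 72*(-(8 - 54 + 111)/3) = 72*(-1/3*65) = 72*(-65/3) = -1560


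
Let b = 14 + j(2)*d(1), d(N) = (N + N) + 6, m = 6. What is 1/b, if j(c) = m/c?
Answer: 1/38 ≈ 0.026316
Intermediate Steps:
d(N) = 6 + 2*N (d(N) = 2*N + 6 = 6 + 2*N)
j(c) = 6/c
b = 38 (b = 14 + (6/2)*(6 + 2*1) = 14 + (6*(½))*(6 + 2) = 14 + 3*8 = 14 + 24 = 38)
1/b = 1/38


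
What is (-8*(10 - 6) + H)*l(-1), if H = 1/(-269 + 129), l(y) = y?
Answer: 4481/140 ≈ 32.007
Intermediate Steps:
H = -1/140 (H = 1/(-140) = -1/140 ≈ -0.0071429)
(-8*(10 - 6) + H)*l(-1) = (-8*(10 - 6) - 1/140)*(-1) = (-8*4 - 1/140)*(-1) = (-32 - 1/140)*(-1) = -4481/140*(-1) = 4481/140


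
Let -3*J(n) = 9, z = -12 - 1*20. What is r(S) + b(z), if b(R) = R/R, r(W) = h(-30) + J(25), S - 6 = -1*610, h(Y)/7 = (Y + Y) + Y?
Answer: -632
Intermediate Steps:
h(Y) = 21*Y (h(Y) = 7*((Y + Y) + Y) = 7*(2*Y + Y) = 7*(3*Y) = 21*Y)
S = -604 (S = 6 - 1*610 = 6 - 610 = -604)
z = -32 (z = -12 - 20 = -32)
J(n) = -3 (J(n) = -1/3*9 = -3)
r(W) = -633 (r(W) = 21*(-30) - 3 = -630 - 3 = -633)
b(R) = 1
r(S) + b(z) = -633 + 1 = -632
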